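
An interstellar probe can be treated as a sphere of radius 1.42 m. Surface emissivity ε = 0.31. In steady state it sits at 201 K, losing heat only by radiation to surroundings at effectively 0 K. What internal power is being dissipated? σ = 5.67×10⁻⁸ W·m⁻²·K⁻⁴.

Steady state: P = εσA T⁴.
A = 4πr² = 25.34 m²; T⁴ = (201)⁴ = 1.632×10⁹ K⁴.
P = 0.31 × 5.67×10⁻⁸ × 25.34 × 1.632×10⁹.

P ≈ 727 W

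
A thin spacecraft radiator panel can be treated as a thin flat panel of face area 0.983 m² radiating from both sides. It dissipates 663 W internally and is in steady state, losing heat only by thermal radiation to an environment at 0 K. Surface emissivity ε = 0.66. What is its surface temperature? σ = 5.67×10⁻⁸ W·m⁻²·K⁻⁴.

T ≈ 308 K

Steady state: internal power = radiated power, P = εσA T⁴.
Radiating area A = 2·0.983 = 1.966 m².
T⁴ = P/(εσA) = 663/(0.66·5.67×10⁻⁸·1.966) = 9.012×10⁹ K⁴.
T = (9.012×10⁹)^(1/4).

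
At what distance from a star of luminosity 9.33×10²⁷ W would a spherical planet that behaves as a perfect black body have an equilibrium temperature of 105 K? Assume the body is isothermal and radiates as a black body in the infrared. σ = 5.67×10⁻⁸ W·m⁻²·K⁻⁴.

d ≈ 5.19×10¹² m

For an isothermal black-emitting sphere, (1−a)S·πr² = σ·4πr²·T⁴ ⇒ S = 4σT⁴/(1−a).
S = 4·5.67×10⁻⁸·(105)⁴/1.00 = 27.57 W/m².
Flux falls as S = L/(4πd²), so d = √(L/(4πS)) = √(9.33×10²⁷/(4π·27.57)).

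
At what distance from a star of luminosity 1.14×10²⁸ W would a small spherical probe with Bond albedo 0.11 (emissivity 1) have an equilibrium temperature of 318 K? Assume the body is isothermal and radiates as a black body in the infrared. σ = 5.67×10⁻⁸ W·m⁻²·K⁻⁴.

For an isothermal black-emitting sphere, (1−a)S·πr² = σ·4πr²·T⁴ ⇒ S = 4σT⁴/(1−a).
S = 4·5.67×10⁻⁸·(318)⁴/0.890 = 2606 W/m².
Flux falls as S = L/(4πd²), so d = √(L/(4πS)) = √(1.14×10²⁸/(4π·2606)).

d ≈ 5.90×10¹¹ m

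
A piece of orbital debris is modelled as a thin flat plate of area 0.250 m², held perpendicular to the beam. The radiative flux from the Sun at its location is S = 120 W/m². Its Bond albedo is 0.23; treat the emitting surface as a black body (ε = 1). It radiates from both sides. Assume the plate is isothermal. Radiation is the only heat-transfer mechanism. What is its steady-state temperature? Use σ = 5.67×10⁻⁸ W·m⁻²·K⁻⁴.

At equilibrium, absorbed power = emitted power.
Absorbing cross-section = A = 0.2500 m²; emitting surface = 2A = 0.5000 m² (ratio 2).
(1−a)S·A_cross = εσ·A_surf·T⁴  ⇒  T⁴ = (1−a)S/(2σ).
T⁴ = 0.770·120/(2·5.67×10⁻⁸) = 8.148×10⁸ K⁴.
T = (8.148×10⁸)^(1/4).

T ≈ 169 K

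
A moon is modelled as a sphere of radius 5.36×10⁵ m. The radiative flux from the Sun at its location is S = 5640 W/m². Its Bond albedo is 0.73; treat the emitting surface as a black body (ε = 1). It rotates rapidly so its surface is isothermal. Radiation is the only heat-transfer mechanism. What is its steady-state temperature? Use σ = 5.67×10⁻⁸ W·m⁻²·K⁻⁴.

At equilibrium, absorbed power = emitted power.
Absorbing cross-section = πr² = 9.026×10¹¹ m²; emitting surface = 4πr² = 3.610×10¹² m² (ratio 4).
(1−a)S·A_cross = εσ·A_surf·T⁴  ⇒  T⁴ = (1−a)S/(4σ).
T⁴ = 0.270·5640/(4·5.67×10⁻⁸) = 6.714×10⁹ K⁴.
T = (6.714×10⁹)^(1/4).

T ≈ 286 K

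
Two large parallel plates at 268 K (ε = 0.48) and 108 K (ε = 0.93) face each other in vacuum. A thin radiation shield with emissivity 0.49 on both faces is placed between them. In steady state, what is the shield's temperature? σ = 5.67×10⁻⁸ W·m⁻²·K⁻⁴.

T_s ≈ 216 K

In steady state the net flux on the hot side equals that on the cold side.
σ(T₁⁴−T_s⁴)/D₁ = σ(T_s⁴−T₂⁴)/D₂, with D₁ = 1/ε₁+1/ε_s−1 = 3.124, D₂ = 1/ε_s+1/ε₂−1 = 2.116.
Solve for T_s⁴: T_s⁴ = (D₂·T₁⁴ + D₁·T₂⁴)/(D₁+D₂) = 2.164×10⁹ K⁴.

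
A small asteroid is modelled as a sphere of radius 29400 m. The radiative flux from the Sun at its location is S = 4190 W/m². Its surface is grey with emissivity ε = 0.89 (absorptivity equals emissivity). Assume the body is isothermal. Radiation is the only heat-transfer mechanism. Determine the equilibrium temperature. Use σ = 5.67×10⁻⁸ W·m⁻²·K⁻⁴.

At equilibrium, absorbed power = emitted power.
Absorbing cross-section = πr² = 2.715×10⁹ m²; emitting surface = 4πr² = 1.086×10¹⁰ m² (ratio 4).
εS·A_cross = εσ·A_surf·T⁴  ⇒  T⁴ = S/(4σ)   (ε cancels).
T⁴ = 4190/(4·5.67×10⁻⁸) = 1.847×10¹⁰ K⁴.
T = (1.847×10¹⁰)^(1/4).

T ≈ 369 K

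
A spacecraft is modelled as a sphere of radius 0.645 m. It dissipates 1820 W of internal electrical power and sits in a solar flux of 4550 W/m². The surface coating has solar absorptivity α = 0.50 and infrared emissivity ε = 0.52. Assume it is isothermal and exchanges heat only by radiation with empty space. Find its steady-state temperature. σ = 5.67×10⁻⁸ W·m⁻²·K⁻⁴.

T ≈ 420 K

At steady state, absorbed solar power + internal power = radiated power.
Absorbed: α·S·A_cross = 0.50·4550·1.307 = 2973 W (cross-section πr²).
Total input = 2973 + 1820 = 4793 W.
Radiated: εσ·A_surf·T⁴ with A_surf = 4πr² = 5.228 m².
T⁴ = 4793/(0.52·5.67×10⁻⁸·5.228) = 3.110×10¹⁰ K⁴.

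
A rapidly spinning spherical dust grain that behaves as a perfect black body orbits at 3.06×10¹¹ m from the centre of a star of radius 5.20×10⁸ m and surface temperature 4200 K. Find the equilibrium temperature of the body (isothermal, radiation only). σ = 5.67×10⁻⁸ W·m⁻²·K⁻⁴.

The star's surface emits σT_*⁴; at distance d the flux is S = σT_*⁴(R_*/d)².
S = 5.67×10⁻⁸·(4200)⁴·(5.20×10⁸/3.06×10¹¹)² = 50.95 W/m².
For an isothermal sphere T⁴ = (1−a)S/(4σ) = 2.246×10⁸ K⁴.

T ≈ 122 K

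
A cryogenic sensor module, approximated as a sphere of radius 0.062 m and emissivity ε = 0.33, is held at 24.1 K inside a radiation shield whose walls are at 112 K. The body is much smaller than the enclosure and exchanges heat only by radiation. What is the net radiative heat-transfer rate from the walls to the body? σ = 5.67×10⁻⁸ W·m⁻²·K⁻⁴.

P_net ≈ 0.142 W

For a small grey body in a large enclosure: P_net = εσA(T_body⁴ − T_wall⁴).
A = 4πr² = 0.04831 m²; T_body⁴ − T_wall⁴ = 3.373×10⁵ − 1.574×10⁸ = -1.570×10⁸ K⁴.
|P_net| = 0.33·5.67×10⁻⁸·0.04831·1.570×10⁸.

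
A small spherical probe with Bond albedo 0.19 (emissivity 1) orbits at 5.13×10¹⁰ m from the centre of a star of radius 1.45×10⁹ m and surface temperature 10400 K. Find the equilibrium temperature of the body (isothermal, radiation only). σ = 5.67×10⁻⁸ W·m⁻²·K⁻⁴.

T ≈ 1170 K

The star's surface emits σT_*⁴; at distance d the flux is S = σT_*⁴(R_*/d)².
S = 5.67×10⁻⁸·(10400)⁴·(1.45×10⁹/5.13×10¹⁰)² = 5.299×10⁵ W/m².
For an isothermal sphere T⁴ = (1−a)S/(4σ) = 1.893×10¹² K⁴.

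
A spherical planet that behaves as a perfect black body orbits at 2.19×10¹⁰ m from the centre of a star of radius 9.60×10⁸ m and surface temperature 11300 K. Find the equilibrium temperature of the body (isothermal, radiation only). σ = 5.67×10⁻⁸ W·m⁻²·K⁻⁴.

T ≈ 1670 K

The star's surface emits σT_*⁴; at distance d the flux is S = σT_*⁴(R_*/d)².
S = 5.67×10⁻⁸·(11300)⁴·(9.60×10⁸/2.19×10¹⁰)² = 1.776×10⁶ W/m².
For an isothermal sphere T⁴ = (1−a)S/(4σ) = 7.833×10¹² K⁴.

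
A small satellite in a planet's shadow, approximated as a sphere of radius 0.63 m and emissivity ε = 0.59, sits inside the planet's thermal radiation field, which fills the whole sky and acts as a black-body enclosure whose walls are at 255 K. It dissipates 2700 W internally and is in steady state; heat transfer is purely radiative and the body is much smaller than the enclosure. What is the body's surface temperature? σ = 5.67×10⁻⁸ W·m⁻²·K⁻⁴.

For a small grey body in a large enclosure, net radiated power = εσA(T⁴ − T_w⁴).
Steady state: P = εσA(T⁴ − T_w⁴) with A = 4πr² = 4.988 m².
T⁴ = P/(εσA) + T_w⁴ = 2700/(0.59·5.67×10⁻⁸·4.988) + (255)⁴
    = 1.618×10¹⁰ + 4.228×10⁹ = 2.041×10¹⁰ K⁴.

T ≈ 378 K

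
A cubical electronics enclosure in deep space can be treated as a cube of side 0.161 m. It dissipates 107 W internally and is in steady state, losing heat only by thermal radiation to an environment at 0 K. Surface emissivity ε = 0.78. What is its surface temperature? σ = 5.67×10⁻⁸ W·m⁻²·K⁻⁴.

T ≈ 353 K

Steady state: internal power = radiated power, P = εσA T⁴.
Radiating area A = 6L² = 0.1555 m².
T⁴ = P/(εσA) = 107/(0.78·5.67×10⁻⁸·0.1555) = 1.556×10¹⁰ K⁴.
T = (1.556×10¹⁰)^(1/4).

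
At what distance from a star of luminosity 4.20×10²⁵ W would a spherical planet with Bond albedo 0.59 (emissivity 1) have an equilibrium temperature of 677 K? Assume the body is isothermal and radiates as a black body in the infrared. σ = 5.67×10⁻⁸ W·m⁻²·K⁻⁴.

For an isothermal black-emitting sphere, (1−a)S·πr² = σ·4πr²·T⁴ ⇒ S = 4σT⁴/(1−a).
S = 4·5.67×10⁻⁸·(677)⁴/0.410 = 1.162×10⁵ W/m².
Flux falls as S = L/(4πd²), so d = √(L/(4πS)) = √(4.20×10²⁵/(4π·1.162×10⁵)).

d ≈ 5.36×10⁹ m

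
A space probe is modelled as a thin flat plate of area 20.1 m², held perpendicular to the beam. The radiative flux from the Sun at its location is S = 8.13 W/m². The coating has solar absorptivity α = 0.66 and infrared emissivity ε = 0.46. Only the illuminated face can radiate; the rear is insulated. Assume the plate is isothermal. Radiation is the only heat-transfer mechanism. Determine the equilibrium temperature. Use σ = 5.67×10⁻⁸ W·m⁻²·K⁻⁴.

T ≈ 120 K

At equilibrium, absorbed power = emitted power.
Absorbing cross-section = A = 20.10 m²; emitting surface = A = 20.10 m² (ratio 1).
αS·A_cross = εσ·A_surf·T⁴  ⇒  T⁴ = αS/(ε·1σ).
T⁴ = 0.660·8.13/(0.46·1·5.67×10⁻⁸) = 2.057×10⁸ K⁴.
T = (2.057×10⁸)^(1/4).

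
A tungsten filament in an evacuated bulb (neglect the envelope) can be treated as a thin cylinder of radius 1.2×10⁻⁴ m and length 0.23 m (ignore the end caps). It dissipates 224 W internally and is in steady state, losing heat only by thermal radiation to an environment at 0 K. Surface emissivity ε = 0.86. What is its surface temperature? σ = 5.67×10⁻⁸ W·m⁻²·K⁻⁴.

Steady state: internal power = radiated power, P = εσA T⁴.
Radiating area A = 2πrL = 1.734×10⁻⁴ m².
T⁴ = P/(εσA) = 224/(0.86·5.67×10⁻⁸·1.734×10⁻⁴) = 2.649×10¹³ K⁴.
T = (2.649×10¹³)^(1/4).

T ≈ 2270 K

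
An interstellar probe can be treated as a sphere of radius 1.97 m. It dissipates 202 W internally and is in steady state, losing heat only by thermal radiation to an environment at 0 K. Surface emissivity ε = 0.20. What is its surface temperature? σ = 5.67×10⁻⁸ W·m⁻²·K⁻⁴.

Steady state: internal power = radiated power, P = εσA T⁴.
Radiating area A = 4πr² = 48.77 m².
T⁴ = P/(εσA) = 202/(0.20·5.67×10⁻⁸·48.77) = 3.653×10⁸ K⁴.
T = (3.653×10⁸)^(1/4).

T ≈ 138 K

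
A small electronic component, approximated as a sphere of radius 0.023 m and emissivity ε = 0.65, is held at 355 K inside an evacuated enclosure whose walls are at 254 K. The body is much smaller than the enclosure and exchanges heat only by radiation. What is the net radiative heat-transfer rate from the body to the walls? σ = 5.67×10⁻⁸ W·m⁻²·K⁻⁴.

P_net ≈ 2.87 W

For a small grey body in a large enclosure: P_net = εσA(T_body⁴ − T_wall⁴).
A = 4πr² = 0.006648 m²; T_body⁴ − T_wall⁴ = 1.588×10¹⁰ − 4.162×10⁹ = 1.172×10¹⁰ K⁴.
|P_net| = 0.65·5.67×10⁻⁸·0.006648·1.172×10¹⁰.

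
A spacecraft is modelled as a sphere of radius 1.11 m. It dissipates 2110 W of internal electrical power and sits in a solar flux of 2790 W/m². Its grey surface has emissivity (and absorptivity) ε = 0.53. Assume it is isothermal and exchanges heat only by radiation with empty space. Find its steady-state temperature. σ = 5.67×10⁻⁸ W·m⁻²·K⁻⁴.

At steady state, absorbed solar power + internal power = radiated power.
Absorbed: α·S·A_cross = 0.53·2790·3.871 = 5724 W (cross-section πr²).
Total input = 5724 + 2110 = 7834 W.
Radiated: εσ·A_surf·T⁴ with A_surf = 4πr² = 15.48 m².
T⁴ = 7834/(0.53·5.67×10⁻⁸·15.48) = 1.684×10¹⁰ K⁴.

T ≈ 360 K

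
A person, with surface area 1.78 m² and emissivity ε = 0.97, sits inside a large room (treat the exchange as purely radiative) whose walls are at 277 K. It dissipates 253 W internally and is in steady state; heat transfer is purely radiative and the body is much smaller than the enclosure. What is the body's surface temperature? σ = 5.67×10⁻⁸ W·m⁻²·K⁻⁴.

T ≈ 303 K

For a small grey body in a large enclosure, net radiated power = εσA(T⁴ − T_w⁴).
Steady state: P = εσA(T⁴ − T_w⁴) with A = 1.78 m².
T⁴ = P/(εσA) + T_w⁴ = 253/(0.97·5.67×10⁻⁸·1.780) + (277)⁴
    = 2.584×10⁹ + 5.887×10⁹ = 8.472×10⁹ K⁴.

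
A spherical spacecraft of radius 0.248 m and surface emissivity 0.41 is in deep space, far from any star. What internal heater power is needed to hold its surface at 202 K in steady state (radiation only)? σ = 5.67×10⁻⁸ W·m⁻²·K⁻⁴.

P = εσ·4πr²·T⁴.
4πr² = 0.7729 m²; T⁴ = 1.665×10⁹ K⁴.
P = 0.41·5.67×10⁻⁸·0.7729·1.665×10⁹.

P ≈ 29.9 W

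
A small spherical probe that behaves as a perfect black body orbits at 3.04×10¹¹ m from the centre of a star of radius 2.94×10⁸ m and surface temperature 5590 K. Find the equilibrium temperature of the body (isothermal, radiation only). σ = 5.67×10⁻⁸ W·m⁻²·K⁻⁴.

The star's surface emits σT_*⁴; at distance d the flux is S = σT_*⁴(R_*/d)².
S = 5.67×10⁻⁸·(5590)⁴·(2.94×10⁸/3.04×10¹¹)² = 51.78 W/m².
For an isothermal sphere T⁴ = (1−a)S/(4σ) = 2.283×10⁸ K⁴.

T ≈ 123 K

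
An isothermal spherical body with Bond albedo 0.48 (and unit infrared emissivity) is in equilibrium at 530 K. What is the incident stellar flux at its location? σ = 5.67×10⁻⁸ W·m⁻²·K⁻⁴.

S ≈ 34400 W/m²

(1−a)S·πr² = σ·4πr²·T⁴ ⇒ S = 4σT⁴/(1−a).
S = 4·5.67×10⁻⁸·7.890×10¹⁰/0.520.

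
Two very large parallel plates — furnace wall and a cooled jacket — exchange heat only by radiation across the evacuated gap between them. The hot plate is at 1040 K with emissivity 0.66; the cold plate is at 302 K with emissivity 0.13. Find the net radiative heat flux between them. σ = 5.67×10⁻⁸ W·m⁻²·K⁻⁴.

For two infinite grey parallel plates, q = σ(T₁⁴ − T₂⁴)/(1/ε₁ + 1/ε₂ − 1).
T₁⁴ − T₂⁴ = 1.170×10¹² − 8.318×10⁹ = 1.162×10¹² K⁴.
1/ε₁ + 1/ε₂ − 1 = 1.515 + 7.692 − 1 = 8.207.
q = 5.67×10⁻⁸ × 1.162×10¹² / 8.207.

q ≈ 8020 W/m²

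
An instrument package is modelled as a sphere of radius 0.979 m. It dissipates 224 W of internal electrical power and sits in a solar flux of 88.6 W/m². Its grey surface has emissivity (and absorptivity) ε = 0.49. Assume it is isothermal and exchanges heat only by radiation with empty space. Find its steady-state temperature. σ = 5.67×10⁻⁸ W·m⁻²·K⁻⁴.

T ≈ 180 K

At steady state, absorbed solar power + internal power = radiated power.
Absorbed: α·S·A_cross = 0.49·88.6·3.011 = 130.7 W (cross-section πr²).
Total input = 130.7 + 224 = 354.7 W.
Radiated: εσ·A_surf·T⁴ with A_surf = 4πr² = 12.04 m².
T⁴ = 354.7/(0.49·5.67×10⁻⁸·12.04) = 1.060×10⁹ K⁴.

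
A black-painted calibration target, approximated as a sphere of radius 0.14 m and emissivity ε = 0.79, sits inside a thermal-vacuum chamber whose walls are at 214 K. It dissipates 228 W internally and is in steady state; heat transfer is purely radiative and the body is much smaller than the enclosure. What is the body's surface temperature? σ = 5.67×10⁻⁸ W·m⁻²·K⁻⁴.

T ≈ 388 K

For a small grey body in a large enclosure, net radiated power = εσA(T⁴ − T_w⁴).
Steady state: P = εσA(T⁴ − T_w⁴) with A = 4πr² = 0.2463 m².
T⁴ = P/(εσA) + T_w⁴ = 228/(0.79·5.67×10⁻⁸·0.2463) + (214)⁴
    = 2.067×10¹⁰ + 2.097×10⁹ = 2.276×10¹⁰ K⁴.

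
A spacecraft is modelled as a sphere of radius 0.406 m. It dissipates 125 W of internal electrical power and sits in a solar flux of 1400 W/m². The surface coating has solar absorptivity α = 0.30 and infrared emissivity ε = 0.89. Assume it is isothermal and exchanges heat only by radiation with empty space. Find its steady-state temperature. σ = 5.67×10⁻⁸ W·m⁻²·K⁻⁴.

At steady state, absorbed solar power + internal power = radiated power.
Absorbed: α·S·A_cross = 0.30·1400·0.5178 = 217.5 W (cross-section πr²).
Total input = 217.5 + 125 = 342.5 W.
Radiated: εσ·A_surf·T⁴ with A_surf = 4πr² = 2.071 m².
T⁴ = 342.5/(0.89·5.67×10⁻⁸·2.071) = 3.277×10⁹ K⁴.

T ≈ 239 K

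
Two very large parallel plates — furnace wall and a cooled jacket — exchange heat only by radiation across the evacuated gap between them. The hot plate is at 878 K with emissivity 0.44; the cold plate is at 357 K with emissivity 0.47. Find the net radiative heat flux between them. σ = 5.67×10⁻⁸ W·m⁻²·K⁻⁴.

For two infinite grey parallel plates, q = σ(T₁⁴ − T₂⁴)/(1/ε₁ + 1/ε₂ − 1).
T₁⁴ − T₂⁴ = 5.943×10¹¹ − 1.624×10¹⁰ = 5.780×10¹¹ K⁴.
1/ε₁ + 1/ε₂ − 1 = 2.273 + 2.128 − 1 = 3.400.
q = 5.67×10⁻⁸ × 5.780×10¹¹ / 3.400.

q ≈ 9640 W/m²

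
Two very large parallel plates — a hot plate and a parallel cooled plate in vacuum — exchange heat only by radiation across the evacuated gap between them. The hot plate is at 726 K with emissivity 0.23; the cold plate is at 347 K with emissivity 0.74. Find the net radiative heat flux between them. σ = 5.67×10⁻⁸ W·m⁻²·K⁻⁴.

For two infinite grey parallel plates, q = σ(T₁⁴ − T₂⁴)/(1/ε₁ + 1/ε₂ − 1).
T₁⁴ − T₂⁴ = 2.778×10¹¹ − 1.450×10¹⁰ = 2.633×10¹¹ K⁴.
1/ε₁ + 1/ε₂ − 1 = 4.348 + 1.351 − 1 = 4.699.
q = 5.67×10⁻⁸ × 2.633×10¹¹ / 4.699.

q ≈ 3180 W/m²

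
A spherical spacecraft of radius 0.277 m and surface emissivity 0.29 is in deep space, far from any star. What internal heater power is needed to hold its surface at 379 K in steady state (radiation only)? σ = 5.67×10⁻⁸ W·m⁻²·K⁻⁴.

P = εσ·4πr²·T⁴.
4πr² = 0.9642 m²; T⁴ = 2.063×10¹⁰ K⁴.
P = 0.29·5.67×10⁻⁸·0.9642·2.063×10¹⁰.

P ≈ 327 W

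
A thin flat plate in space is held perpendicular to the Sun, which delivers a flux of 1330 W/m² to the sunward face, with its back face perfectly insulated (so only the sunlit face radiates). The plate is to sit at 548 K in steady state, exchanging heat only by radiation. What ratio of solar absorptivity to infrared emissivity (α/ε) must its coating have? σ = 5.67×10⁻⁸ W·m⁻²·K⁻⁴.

Balance: αS·A = εσ·1A·T⁴ ⇒ α/ε = σT⁴/S.
α/ε = 5.67×10⁻⁸·(548)⁴/1330 = 5.67×10⁻⁸·9.018×10¹⁰/1330.

α/ε ≈ 3.84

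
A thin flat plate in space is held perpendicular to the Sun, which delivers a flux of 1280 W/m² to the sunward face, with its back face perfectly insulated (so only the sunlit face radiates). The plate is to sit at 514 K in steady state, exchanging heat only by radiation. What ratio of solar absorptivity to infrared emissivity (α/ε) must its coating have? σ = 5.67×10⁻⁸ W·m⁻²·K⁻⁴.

Balance: αS·A = εσ·1A·T⁴ ⇒ α/ε = σT⁴/S.
α/ε = 5.67×10⁻⁸·(514)⁴/1280 = 5.67×10⁻⁸·6.980×10¹⁰/1280.

α/ε ≈ 3.09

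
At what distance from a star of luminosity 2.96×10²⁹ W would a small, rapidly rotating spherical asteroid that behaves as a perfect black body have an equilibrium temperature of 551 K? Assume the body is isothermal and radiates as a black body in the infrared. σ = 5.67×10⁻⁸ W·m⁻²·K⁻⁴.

For an isothermal black-emitting sphere, (1−a)S·πr² = σ·4πr²·T⁴ ⇒ S = 4σT⁴/(1−a).
S = 4·5.67×10⁻⁸·(551)⁴/1.00 = 20900 W/m².
Flux falls as S = L/(4πd²), so d = √(L/(4πS)) = √(2.96×10²⁹/(4π·20900)).

d ≈ 1.06×10¹² m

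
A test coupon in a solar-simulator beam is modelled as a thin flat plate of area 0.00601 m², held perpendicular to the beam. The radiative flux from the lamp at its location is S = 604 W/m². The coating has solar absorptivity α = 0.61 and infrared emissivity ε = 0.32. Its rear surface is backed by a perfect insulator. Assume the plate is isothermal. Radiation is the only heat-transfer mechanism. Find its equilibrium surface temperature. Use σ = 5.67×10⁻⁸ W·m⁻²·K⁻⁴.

T ≈ 377 K

At equilibrium, absorbed power = emitted power.
Absorbing cross-section = A = 0.006010 m²; emitting surface = A = 0.006010 m² (ratio 1).
αS·A_cross = εσ·A_surf·T⁴  ⇒  T⁴ = αS/(ε·1σ).
T⁴ = 0.610·604/(0.32·1·5.67×10⁻⁸) = 2.031×10¹⁰ K⁴.
T = (2.031×10¹⁰)^(1/4).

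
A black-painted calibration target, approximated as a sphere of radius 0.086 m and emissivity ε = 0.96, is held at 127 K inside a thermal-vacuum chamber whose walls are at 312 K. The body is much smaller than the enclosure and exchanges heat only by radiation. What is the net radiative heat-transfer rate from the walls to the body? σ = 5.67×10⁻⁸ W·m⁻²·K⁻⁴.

P_net ≈ 46.6 W

For a small grey body in a large enclosure: P_net = εσA(T_body⁴ − T_wall⁴).
A = 4πr² = 0.09294 m²; T_body⁴ − T_wall⁴ = 2.601×10⁸ − 9.476×10⁹ = -9.216×10⁹ K⁴.
|P_net| = 0.96·5.67×10⁻⁸·0.09294·9.216×10⁹.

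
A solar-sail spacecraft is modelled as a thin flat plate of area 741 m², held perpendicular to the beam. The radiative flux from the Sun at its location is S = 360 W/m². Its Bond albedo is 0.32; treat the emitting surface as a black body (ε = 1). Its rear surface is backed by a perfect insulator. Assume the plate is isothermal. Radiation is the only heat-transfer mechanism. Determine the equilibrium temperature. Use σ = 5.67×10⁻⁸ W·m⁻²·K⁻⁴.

T ≈ 256 K

At equilibrium, absorbed power = emitted power.
Absorbing cross-section = A = 741.0 m²; emitting surface = A = 741.0 m² (ratio 1).
(1−a)S·A_cross = εσ·A_surf·T⁴  ⇒  T⁴ = (1−a)S/(1σ).
T⁴ = 0.680·360/(1·5.67×10⁻⁸) = 4.317×10⁹ K⁴.
T = (4.317×10⁹)^(1/4).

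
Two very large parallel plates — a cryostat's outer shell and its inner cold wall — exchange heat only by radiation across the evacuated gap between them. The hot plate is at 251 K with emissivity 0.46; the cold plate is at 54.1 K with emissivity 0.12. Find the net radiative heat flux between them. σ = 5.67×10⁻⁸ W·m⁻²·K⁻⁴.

For two infinite grey parallel plates, q = σ(T₁⁴ − T₂⁴)/(1/ε₁ + 1/ε₂ − 1).
T₁⁴ − T₂⁴ = 3.969×10⁹ − 8.566×10⁶ = 3.961×10⁹ K⁴.
1/ε₁ + 1/ε₂ − 1 = 2.174 + 8.333 − 1 = 9.507.
q = 5.67×10⁻⁸ × 3.961×10⁹ / 9.507.

q ≈ 23.6 W/m²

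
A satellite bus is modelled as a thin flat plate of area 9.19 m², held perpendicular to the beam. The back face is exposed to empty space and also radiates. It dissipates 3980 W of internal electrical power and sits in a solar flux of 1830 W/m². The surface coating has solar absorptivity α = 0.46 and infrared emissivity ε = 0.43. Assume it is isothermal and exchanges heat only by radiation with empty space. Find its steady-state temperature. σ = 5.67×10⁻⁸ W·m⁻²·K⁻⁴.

At steady state, absorbed solar power + internal power = radiated power.
Absorbed: α·S·A_cross = 0.46·1830·9.190 = 7736 W (cross-section A).
Total input = 7736 + 3980 = 11720 W.
Radiated: εσ·A_surf·T⁴ with A_surf = 2A = 18.38 m².
T⁴ = 11720/(0.43·5.67×10⁻⁸·18.38) = 2.614×10¹⁰ K⁴.

T ≈ 402 K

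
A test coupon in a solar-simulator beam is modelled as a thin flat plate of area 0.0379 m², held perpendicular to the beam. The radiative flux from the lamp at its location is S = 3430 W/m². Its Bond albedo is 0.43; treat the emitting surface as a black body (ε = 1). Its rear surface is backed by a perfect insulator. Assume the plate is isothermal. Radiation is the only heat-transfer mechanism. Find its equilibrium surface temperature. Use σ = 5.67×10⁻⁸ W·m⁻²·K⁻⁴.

T ≈ 431 K

At equilibrium, absorbed power = emitted power.
Absorbing cross-section = A = 0.03790 m²; emitting surface = A = 0.03790 m² (ratio 1).
(1−a)S·A_cross = εσ·A_surf·T⁴  ⇒  T⁴ = (1−a)S/(1σ).
T⁴ = 0.570·3430/(1·5.67×10⁻⁸) = 3.448×10¹⁰ K⁴.
T = (3.448×10¹⁰)^(1/4).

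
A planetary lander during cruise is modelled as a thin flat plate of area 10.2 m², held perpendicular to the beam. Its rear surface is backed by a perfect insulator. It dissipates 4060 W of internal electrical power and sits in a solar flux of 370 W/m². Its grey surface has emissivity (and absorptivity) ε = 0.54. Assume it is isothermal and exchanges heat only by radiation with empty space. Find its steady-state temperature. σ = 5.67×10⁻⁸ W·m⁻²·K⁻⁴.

T ≈ 374 K

At steady state, absorbed solar power + internal power = radiated power.
Absorbed: α·S·A_cross = 0.54·370·10.20 = 2038 W (cross-section A).
Total input = 2038 + 4060 = 6098 W.
Radiated: εσ·A_surf·T⁴ with A_surf = A = 10.20 m².
T⁴ = 6098/(0.54·5.67×10⁻⁸·10.20) = 1.953×10¹⁰ K⁴.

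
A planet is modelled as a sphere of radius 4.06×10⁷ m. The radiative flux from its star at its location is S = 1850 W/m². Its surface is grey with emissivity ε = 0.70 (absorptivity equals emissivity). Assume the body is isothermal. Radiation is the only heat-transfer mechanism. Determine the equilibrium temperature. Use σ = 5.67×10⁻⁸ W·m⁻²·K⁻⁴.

At equilibrium, absorbed power = emitted power.
Absorbing cross-section = πr² = 5.178×10¹⁵ m²; emitting surface = 4πr² = 2.071×10¹⁶ m² (ratio 4).
εS·A_cross = εσ·A_surf·T⁴  ⇒  T⁴ = S/(4σ)   (ε cancels).
T⁴ = 1850/(4·5.67×10⁻⁸) = 8.157×10⁹ K⁴.
T = (8.157×10⁹)^(1/4).

T ≈ 301 K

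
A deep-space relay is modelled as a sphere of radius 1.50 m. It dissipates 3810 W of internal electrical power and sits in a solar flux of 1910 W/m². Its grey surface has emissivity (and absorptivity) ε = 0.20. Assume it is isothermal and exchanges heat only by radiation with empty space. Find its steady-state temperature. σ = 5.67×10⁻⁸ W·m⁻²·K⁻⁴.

At steady state, absorbed solar power + internal power = radiated power.
Absorbed: α·S·A_cross = 0.20·1910·7.069 = 2700 W (cross-section πr²).
Total input = 2700 + 3810 = 6510 W.
Radiated: εσ·A_surf·T⁴ with A_surf = 4πr² = 28.27 m².
T⁴ = 6510/(0.20·5.67×10⁻⁸·28.27) = 2.030×10¹⁰ K⁴.

T ≈ 377 K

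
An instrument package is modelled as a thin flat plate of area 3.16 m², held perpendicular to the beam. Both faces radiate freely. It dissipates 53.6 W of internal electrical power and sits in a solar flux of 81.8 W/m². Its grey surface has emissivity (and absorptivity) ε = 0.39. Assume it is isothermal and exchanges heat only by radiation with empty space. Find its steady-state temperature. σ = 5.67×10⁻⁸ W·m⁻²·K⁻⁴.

At steady state, absorbed solar power + internal power = radiated power.
Absorbed: α·S·A_cross = 0.39·81.8·3.160 = 100.8 W (cross-section A).
Total input = 100.8 + 53.6 = 154.4 W.
Radiated: εσ·A_surf·T⁴ with A_surf = 2A = 6.320 m².
T⁴ = 154.4/(0.39·5.67×10⁻⁸·6.320) = 1.105×10⁹ K⁴.

T ≈ 182 K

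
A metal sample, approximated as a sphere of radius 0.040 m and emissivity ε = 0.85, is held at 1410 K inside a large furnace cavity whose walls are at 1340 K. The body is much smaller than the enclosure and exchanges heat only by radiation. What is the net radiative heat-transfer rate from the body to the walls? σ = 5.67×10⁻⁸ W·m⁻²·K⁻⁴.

P_net ≈ 706 W

For a small grey body in a large enclosure: P_net = εσA(T_body⁴ − T_wall⁴).
A = 4πr² = 0.02011 m²; T_body⁴ − T_wall⁴ = 3.953×10¹² − 3.224×10¹² = 7.284×10¹¹ K⁴.
|P_net| = 0.85·5.67×10⁻⁸·0.02011·7.284×10¹¹.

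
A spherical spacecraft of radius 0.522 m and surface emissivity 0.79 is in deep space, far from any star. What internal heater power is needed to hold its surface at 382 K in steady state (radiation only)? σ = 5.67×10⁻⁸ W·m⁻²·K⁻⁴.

P ≈ 3270 W

P = εσ·4πr²·T⁴.
4πr² = 3.424 m²; T⁴ = 2.129×10¹⁰ K⁴.
P = 0.79·5.67×10⁻⁸·3.424·2.129×10¹⁰.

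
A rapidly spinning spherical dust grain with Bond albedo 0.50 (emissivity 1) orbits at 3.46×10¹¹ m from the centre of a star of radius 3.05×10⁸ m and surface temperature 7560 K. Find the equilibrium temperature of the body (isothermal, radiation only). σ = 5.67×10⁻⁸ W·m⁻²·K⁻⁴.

The star's surface emits σT_*⁴; at distance d the flux is S = σT_*⁴(R_*/d)².
S = 5.67×10⁻⁸·(7560)⁴·(3.05×10⁸/3.46×10¹¹)² = 143.9 W/m².
For an isothermal sphere T⁴ = (1−a)S/(4σ) = 3.173×10⁸ K⁴.

T ≈ 133 K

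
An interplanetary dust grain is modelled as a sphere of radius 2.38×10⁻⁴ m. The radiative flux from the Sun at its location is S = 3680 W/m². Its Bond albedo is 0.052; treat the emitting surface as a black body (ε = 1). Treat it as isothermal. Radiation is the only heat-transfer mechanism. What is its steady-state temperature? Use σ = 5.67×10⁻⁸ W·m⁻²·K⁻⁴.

T ≈ 352 K

At equilibrium, absorbed power = emitted power.
Absorbing cross-section = πr² = 1.780×10⁻⁷ m²; emitting surface = 4πr² = 7.118×10⁻⁷ m² (ratio 4).
(1−a)S·A_cross = εσ·A_surf·T⁴  ⇒  T⁴ = (1−a)S/(4σ).
T⁴ = 0.948·3680/(4·5.67×10⁻⁸) = 1.538×10¹⁰ K⁴.
T = (1.538×10¹⁰)^(1/4).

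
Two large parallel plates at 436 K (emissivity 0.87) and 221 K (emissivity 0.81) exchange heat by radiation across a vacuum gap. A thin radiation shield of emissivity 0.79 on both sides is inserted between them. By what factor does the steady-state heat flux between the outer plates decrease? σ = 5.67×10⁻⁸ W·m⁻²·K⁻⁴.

Without shield: q₀ = σΔ(T⁴)/(1/ε₁+1/ε₂−1) with denominator 1.384.
With shield the two gaps are in series; the resistances add: (1/ε₁+1/ε_s−1)+(1/ε_s+1/ε₂−1) = 1.415+1.500 = 2.916.
Heat-flux ratio q₀/q = 2.916/1.384.

factor ≈ 2.11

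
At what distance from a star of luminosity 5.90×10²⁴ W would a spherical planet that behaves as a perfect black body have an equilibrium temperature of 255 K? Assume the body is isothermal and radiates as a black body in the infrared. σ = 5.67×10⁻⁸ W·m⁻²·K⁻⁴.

For an isothermal black-emitting sphere, (1−a)S·πr² = σ·4πr²·T⁴ ⇒ S = 4σT⁴/(1−a).
S = 4·5.67×10⁻⁸·(255)⁴/1.00 = 959.0 W/m².
Flux falls as S = L/(4πd²), so d = √(L/(4πS)) = √(5.90×10²⁴/(4π·959.0)).

d ≈ 2.21×10¹⁰ m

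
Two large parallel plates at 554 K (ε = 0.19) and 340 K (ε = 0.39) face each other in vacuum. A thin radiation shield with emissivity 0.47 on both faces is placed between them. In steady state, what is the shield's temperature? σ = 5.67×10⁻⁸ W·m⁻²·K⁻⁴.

In steady state the net flux on the hot side equals that on the cold side.
σ(T₁⁴−T_s⁴)/D₁ = σ(T_s⁴−T₂⁴)/D₂, with D₁ = 1/ε₁+1/ε_s−1 = 6.391, D₂ = 1/ε_s+1/ε₂−1 = 3.692.
Solve for T_s⁴: T_s⁴ = (D₂·T₁⁴ + D₁·T₂⁴)/(D₁+D₂) = 4.296×10¹⁰ K⁴.

T_s ≈ 455 K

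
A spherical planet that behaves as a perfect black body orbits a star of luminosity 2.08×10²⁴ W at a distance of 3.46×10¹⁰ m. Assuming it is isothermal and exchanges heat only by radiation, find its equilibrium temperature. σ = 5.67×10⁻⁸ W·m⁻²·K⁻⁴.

T ≈ 157 K

First find the stellar flux at distance d: S = L/(4πd²) = 2.08×10²⁴/(4π·(3.46×10¹⁰)²) = 138.3 W/m².
For an isothermal sphere, absorbed (1−a)S·πr² = emitted σ·4πr²·T⁴, so T⁴ = (1−a)S/(4σ).
T⁴ = 1.00·138.3/(4·5.67×10⁻⁸) = 6.096×10⁸ K⁴.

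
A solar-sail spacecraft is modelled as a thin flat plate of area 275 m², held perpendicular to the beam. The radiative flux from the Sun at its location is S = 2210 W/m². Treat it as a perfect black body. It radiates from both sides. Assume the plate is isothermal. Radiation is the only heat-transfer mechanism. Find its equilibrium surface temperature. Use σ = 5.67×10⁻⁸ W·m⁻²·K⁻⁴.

T ≈ 374 K

At equilibrium, absorbed power = emitted power.
Absorbing cross-section = A = 275.0 m²; emitting surface = 2A = 550.0 m² (ratio 2).
S·A_cross = εσ·A_surf·T⁴  ⇒  T⁴ = S/(2σ).
T⁴ = 1.00·2210/(2·5.67×10⁻⁸) = 1.949×10¹⁰ K⁴.
T = (1.949×10¹⁰)^(1/4).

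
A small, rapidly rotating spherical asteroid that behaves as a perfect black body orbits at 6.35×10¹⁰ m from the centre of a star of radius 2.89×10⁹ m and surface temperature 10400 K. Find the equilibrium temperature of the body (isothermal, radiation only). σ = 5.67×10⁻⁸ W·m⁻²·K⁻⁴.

T ≈ 1570 K

The star's surface emits σT_*⁴; at distance d the flux is S = σT_*⁴(R_*/d)².
S = 5.67×10⁻⁸·(10400)⁴·(2.89×10⁹/6.35×10¹⁰)² = 1.374×10⁶ W/m².
For an isothermal sphere T⁴ = (1−a)S/(4σ) = 6.058×10¹² K⁴.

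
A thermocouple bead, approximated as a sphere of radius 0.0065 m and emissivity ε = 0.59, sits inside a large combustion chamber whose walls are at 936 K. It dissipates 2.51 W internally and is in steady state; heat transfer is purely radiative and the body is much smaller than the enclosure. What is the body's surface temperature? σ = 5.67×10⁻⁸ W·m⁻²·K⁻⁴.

For a small grey body in a large enclosure, net radiated power = εσA(T⁴ − T_w⁴).
Steady state: P = εσA(T⁴ − T_w⁴) with A = 4πr² = 5.309×10⁻⁴ m².
T⁴ = P/(εσA) + T_w⁴ = 2.51/(0.59·5.67×10⁻⁸·5.309×10⁻⁴) + (936)⁴
    = 1.413×10¹¹ + 7.675×10¹¹ = 9.089×10¹¹ K⁴.

T ≈ 976 K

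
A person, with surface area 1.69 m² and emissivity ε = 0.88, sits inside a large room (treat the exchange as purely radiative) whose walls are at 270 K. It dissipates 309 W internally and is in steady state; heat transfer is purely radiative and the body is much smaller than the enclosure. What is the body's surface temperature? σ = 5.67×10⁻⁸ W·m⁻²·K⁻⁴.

T ≈ 308 K

For a small grey body in a large enclosure, net radiated power = εσA(T⁴ − T_w⁴).
Steady state: P = εσA(T⁴ − T_w⁴) with A = 1.69 m².
T⁴ = P/(εσA) + T_w⁴ = 309/(0.88·5.67×10⁻⁸·1.690) + (270)⁴
    = 3.664×10⁹ + 5.314×10⁹ = 8.979×10⁹ K⁴.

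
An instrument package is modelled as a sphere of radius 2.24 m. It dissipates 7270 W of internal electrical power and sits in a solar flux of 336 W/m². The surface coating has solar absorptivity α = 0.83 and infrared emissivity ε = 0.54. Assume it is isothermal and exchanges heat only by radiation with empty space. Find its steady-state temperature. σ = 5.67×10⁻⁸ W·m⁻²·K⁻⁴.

At steady state, absorbed solar power + internal power = radiated power.
Absorbed: α·S·A_cross = 0.83·336·15.76 = 4396 W (cross-section πr²).
Total input = 4396 + 7270 = 11670 W.
Radiated: εσ·A_surf·T⁴ with A_surf = 4πr² = 63.05 m².
T⁴ = 11670/(0.54·5.67×10⁻⁸·63.05) = 6.043×10⁹ K⁴.

T ≈ 279 K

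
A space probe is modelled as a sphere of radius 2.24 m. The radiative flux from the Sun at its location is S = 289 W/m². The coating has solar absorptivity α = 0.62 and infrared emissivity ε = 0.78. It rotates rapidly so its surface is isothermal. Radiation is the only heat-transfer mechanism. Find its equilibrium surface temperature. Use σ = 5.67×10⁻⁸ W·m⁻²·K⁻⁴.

At equilibrium, absorbed power = emitted power.
Absorbing cross-section = πr² = 15.76 m²; emitting surface = 4πr² = 63.05 m² (ratio 4).
αS·A_cross = εσ·A_surf·T⁴  ⇒  T⁴ = αS/(ε·4σ).
T⁴ = 0.620·289/(0.78·4·5.67×10⁻⁸) = 1.013×10⁹ K⁴.
T = (1.013×10⁹)^(1/4).

T ≈ 178 K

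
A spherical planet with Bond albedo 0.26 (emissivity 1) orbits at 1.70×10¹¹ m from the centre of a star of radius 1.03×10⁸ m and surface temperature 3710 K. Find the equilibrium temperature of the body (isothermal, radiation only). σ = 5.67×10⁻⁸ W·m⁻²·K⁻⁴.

The star's surface emits σT_*⁴; at distance d the flux is S = σT_*⁴(R_*/d)².
S = 5.67×10⁻⁸·(3710)⁴·(1.03×10⁸/1.70×10¹¹)² = 3.943 W/m².
For an isothermal sphere T⁴ = (1−a)S/(4σ) = 1.287×10⁷ K⁴.

T ≈ 59.9 K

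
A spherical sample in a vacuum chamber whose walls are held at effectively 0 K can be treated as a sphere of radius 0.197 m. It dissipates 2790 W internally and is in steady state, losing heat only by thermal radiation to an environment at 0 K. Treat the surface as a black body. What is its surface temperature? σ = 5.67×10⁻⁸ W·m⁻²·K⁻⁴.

Steady state: internal power = radiated power, P = εσA T⁴.
Radiating area A = 4πr² = 0.4877 m².
T⁴ = P/(εσA) = 2790/(1.0·5.67×10⁻⁸·0.4877) = 1.009×10¹¹ K⁴.
T = (1.009×10¹¹)^(1/4).

T ≈ 564 K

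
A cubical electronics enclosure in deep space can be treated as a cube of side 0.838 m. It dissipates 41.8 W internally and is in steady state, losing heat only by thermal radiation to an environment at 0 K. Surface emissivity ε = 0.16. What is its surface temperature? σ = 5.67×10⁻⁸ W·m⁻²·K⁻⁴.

Steady state: internal power = radiated power, P = εσA T⁴.
Radiating area A = 6L² = 4.213 m².
T⁴ = P/(εσA) = 41.8/(0.16·5.67×10⁻⁸·4.213) = 1.094×10⁹ K⁴.
T = (1.094×10⁹)^(1/4).

T ≈ 182 K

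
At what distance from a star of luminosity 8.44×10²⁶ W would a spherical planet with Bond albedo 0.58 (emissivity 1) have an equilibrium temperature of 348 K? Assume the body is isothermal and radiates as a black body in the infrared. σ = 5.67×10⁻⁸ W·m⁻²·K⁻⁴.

d ≈ 9.21×10¹⁰ m

For an isothermal black-emitting sphere, (1−a)S·πr² = σ·4πr²·T⁴ ⇒ S = 4σT⁴/(1−a).
S = 4·5.67×10⁻⁸·(348)⁴/0.420 = 7920 W/m².
Flux falls as S = L/(4πd²), so d = √(L/(4πS)) = √(8.44×10²⁶/(4π·7920)).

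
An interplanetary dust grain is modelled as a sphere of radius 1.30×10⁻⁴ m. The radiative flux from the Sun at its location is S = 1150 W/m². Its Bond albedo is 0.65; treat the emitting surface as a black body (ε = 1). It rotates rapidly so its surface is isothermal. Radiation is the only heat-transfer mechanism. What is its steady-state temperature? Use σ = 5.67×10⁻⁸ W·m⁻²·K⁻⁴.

T ≈ 205 K

At equilibrium, absorbed power = emitted power.
Absorbing cross-section = πr² = 5.309×10⁻⁸ m²; emitting surface = 4πr² = 2.124×10⁻⁷ m² (ratio 4).
(1−a)S·A_cross = εσ·A_surf·T⁴  ⇒  T⁴ = (1−a)S/(4σ).
T⁴ = 0.350·1150/(4·5.67×10⁻⁸) = 1.775×10⁹ K⁴.
T = (1.775×10⁹)^(1/4).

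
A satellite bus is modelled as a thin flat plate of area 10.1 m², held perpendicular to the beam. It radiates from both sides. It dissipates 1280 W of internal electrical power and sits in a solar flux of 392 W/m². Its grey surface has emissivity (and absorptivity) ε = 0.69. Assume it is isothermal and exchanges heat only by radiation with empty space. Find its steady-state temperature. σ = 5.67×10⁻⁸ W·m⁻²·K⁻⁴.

T ≈ 267 K

At steady state, absorbed solar power + internal power = radiated power.
Absorbed: α·S·A_cross = 0.69·392·10.10 = 2732 W (cross-section A).
Total input = 2732 + 1280 = 4012 W.
Radiated: εσ·A_surf·T⁴ with A_surf = 2A = 20.20 m².
T⁴ = 4012/(0.69·5.67×10⁻⁸·20.20) = 5.076×10⁹ K⁴.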